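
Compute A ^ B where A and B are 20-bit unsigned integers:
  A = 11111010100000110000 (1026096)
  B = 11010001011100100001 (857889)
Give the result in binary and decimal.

Apply ^ to each column (1 where bits differ):
  11111010100000110000
^ 11010001011100100001
----------------------
  00101011111100010001

Answer: 00101011111100010001 (179985)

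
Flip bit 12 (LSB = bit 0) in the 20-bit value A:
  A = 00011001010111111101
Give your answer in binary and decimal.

Mask = 1 << 12 = 00000001000000000000
Bit 12 of A is 1; XOR with the mask flips it to 0.
  00011001010111111101
^ 00000001000000000000
----------------------
  00011000010111111101

Answer: 00011000010111111101 (99837)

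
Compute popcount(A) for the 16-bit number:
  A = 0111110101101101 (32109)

0111110101101101
1-bits at positions (from bit 0 = LSB): 0, 2, 3, 5, 6, 8, 10, 11, 12, 13, 14
Count = 11

Answer: 11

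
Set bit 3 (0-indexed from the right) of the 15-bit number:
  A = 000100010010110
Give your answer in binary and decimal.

Mask = 1 << 3 = 000000000001000
Bit 3 of A is 0, so OR-ing with the mask flips it to 1.
  000100010010110
| 000000000001000
-----------------
  000100010011110

Answer: 000100010011110 (2206)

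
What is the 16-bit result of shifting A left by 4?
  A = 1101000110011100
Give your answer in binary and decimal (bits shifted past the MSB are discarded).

Shift left by 4: drop the top 4 bit(s), append 4 zero(s) on the right.
  1101000110011100  ->  discard [1101], keep [000110011100], append 0000
= 0001100111000000

Answer: 0001100111000000 (6592)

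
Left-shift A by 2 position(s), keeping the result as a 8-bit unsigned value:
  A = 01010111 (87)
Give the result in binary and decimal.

Shift left by 2: drop the top 2 bit(s), append 2 zero(s) on the right.
  01010111  ->  discard [01], keep [010111], append 00
= 01011100

Answer: 01011100 (92)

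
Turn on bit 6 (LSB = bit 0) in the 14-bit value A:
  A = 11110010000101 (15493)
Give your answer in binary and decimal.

Mask = 1 << 6 = 00000001000000
Bit 6 of A is 0, so OR-ing with the mask flips it to 1.
  11110010000101
| 00000001000000
----------------
  11110011000101

Answer: 11110011000101 (15557)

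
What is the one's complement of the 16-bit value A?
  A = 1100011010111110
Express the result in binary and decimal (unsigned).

Flip each bit (0->1, 1->0):
  1100011010111110
  0011100101000001

Answer: 0011100101000001 (14657)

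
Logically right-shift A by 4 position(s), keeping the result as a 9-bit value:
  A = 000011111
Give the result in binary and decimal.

Logical shift right by 4: drop the bottom 4 bit(s), prepend 4 zero(s) on the left.
  000011111  ->  keep [00001], discard [1111], prepend 0000
= 000000001

Answer: 000000001 (1)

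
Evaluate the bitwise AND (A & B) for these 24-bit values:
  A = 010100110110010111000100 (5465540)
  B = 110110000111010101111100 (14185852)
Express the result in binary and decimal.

Apply & to each column (1 only where both bits are 1):
  010100110110010111000100
& 110110000111010101111100
--------------------------
  010100000110010101000100

Answer: 010100000110010101000100 (5268804)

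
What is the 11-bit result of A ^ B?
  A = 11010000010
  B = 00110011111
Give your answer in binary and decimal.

Apply ^ to each column (1 where bits differ):
  11010000010
^ 00110011111
-------------
  11100011101

Answer: 11100011101 (1821)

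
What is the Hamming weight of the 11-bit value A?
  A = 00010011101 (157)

00010011101
1-bits at positions (from bit 0 = LSB): 0, 2, 3, 4, 7
Count = 5

Answer: 5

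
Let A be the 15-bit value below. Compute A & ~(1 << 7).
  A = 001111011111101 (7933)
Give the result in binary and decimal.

Mask = ~(1 << 7) = 111111101111111
Bit 7 of A is 1, so AND-ing with the mask clears it to 0.
  001111011111101
& 111111101111111
-----------------
  001111001111101

Answer: 001111001111101 (7805)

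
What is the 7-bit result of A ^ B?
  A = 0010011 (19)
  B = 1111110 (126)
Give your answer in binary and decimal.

Apply ^ to each column (1 where bits differ):
  0010011
^ 1111110
---------
  1101101

Answer: 1101101 (109)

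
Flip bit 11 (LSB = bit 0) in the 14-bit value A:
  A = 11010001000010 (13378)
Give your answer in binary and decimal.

Mask = 1 << 11 = 00100000000000
Bit 11 of A is 0; XOR with the mask flips it to 1.
  11010001000010
^ 00100000000000
----------------
  11110001000010

Answer: 11110001000010 (15426)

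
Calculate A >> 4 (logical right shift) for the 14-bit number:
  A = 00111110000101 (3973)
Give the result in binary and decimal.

Logical shift right by 4: drop the bottom 4 bit(s), prepend 4 zero(s) on the left.
  00111110000101  ->  keep [0011111000], discard [0101], prepend 0000
= 00000011111000

Answer: 00000011111000 (248)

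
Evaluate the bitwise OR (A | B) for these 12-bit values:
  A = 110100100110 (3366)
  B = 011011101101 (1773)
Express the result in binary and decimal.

Apply | to each column (1 where either bit is 1):
  110100100110
| 011011101101
--------------
  111111101111

Answer: 111111101111 (4079)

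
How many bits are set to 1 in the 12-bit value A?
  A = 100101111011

100101111011
1-bits at positions (from bit 0 = LSB): 0, 1, 3, 4, 5, 6, 8, 11
Count = 8

Answer: 8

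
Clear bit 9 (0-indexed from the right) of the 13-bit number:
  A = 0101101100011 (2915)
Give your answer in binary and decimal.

Mask = ~(1 << 9) = 1110111111111
Bit 9 of A is 1, so AND-ing with the mask clears it to 0.
  0101101100011
& 1110111111111
---------------
  0100101100011

Answer: 0100101100011 (2403)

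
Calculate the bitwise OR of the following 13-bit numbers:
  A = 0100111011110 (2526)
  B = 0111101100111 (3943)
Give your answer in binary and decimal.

Apply | to each column (1 where either bit is 1):
  0100111011110
| 0111101100111
---------------
  0111111111111

Answer: 0111111111111 (4095)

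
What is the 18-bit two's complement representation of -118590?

1. Binary of +118590:  011100111100111110
2. Invert bits:     100011000011000001
3. Add 1:           100011000011000010

Answer: 100011000011000010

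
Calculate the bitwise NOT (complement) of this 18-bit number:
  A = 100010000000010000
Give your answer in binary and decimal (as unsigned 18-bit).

Flip each bit (0->1, 1->0):
  100010000000010000
  011101111111101111

Answer: 011101111111101111 (122863)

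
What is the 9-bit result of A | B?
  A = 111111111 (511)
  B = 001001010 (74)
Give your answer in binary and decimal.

Apply | to each column (1 where either bit is 1):
  111111111
| 001001010
-----------
  111111111

Answer: 111111111 (511)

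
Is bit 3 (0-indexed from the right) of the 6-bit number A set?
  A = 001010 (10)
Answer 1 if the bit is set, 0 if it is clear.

Bit 3 is the 4th from the right.
  001010
    ^
That bit is 1.

Answer: 1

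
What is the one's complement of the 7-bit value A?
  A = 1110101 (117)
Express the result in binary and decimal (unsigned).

Flip each bit (0->1, 1->0):
  1110101
  0001010

Answer: 0001010 (10)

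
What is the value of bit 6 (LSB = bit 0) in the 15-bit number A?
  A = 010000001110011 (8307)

Bit 6 is the 7th from the right.
  010000001110011
          ^
That bit is 1.

Answer: 1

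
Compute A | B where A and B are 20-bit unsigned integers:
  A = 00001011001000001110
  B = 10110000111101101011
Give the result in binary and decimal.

Apply | to each column (1 where either bit is 1):
  00001011001000001110
| 10110000111101101011
----------------------
  10111011111101101111

Answer: 10111011111101101111 (769903)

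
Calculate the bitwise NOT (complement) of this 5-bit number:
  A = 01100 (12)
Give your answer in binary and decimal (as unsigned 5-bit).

Flip each bit (0->1, 1->0):
  01100
  10011

Answer: 10011 (19)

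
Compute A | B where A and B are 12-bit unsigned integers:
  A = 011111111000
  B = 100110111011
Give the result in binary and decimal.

Apply | to each column (1 where either bit is 1):
  011111111000
| 100110111011
--------------
  111111111011

Answer: 111111111011 (4091)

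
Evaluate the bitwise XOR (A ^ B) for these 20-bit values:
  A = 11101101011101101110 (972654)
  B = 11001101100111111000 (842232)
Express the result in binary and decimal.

Apply ^ to each column (1 where bits differ):
  11101101011101101110
^ 11001101100111111000
----------------------
  00100000111010010110

Answer: 00100000111010010110 (134806)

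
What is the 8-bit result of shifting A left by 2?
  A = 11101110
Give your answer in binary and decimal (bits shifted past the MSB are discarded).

Shift left by 2: drop the top 2 bit(s), append 2 zero(s) on the right.
  11101110  ->  discard [11], keep [101110], append 00
= 10111000

Answer: 10111000 (184)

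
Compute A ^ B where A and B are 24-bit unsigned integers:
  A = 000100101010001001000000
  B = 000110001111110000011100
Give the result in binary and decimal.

Apply ^ to each column (1 where bits differ):
  000100101010001001000000
^ 000110001111110000011100
--------------------------
  000010100101111001011100

Answer: 000010100101111001011100 (679516)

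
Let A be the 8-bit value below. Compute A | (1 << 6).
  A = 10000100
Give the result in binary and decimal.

Mask = 1 << 6 = 01000000
Bit 6 of A is 0, so OR-ing with the mask flips it to 1.
  10000100
| 01000000
----------
  11000100

Answer: 11000100 (196)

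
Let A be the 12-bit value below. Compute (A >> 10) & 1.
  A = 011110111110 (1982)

Bit 10 is the 11th from the right.
  011110111110
   ^
That bit is 1.

Answer: 1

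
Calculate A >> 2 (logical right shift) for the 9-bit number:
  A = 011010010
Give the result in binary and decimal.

Logical shift right by 2: drop the bottom 2 bit(s), prepend 2 zero(s) on the left.
  011010010  ->  keep [0110100], discard [10], prepend 00
= 000110100

Answer: 000110100 (52)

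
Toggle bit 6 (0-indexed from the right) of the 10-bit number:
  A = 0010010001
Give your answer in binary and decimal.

Mask = 1 << 6 = 0001000000
Bit 6 of A is 0; XOR with the mask flips it to 1.
  0010010001
^ 0001000000
------------
  0011010001

Answer: 0011010001 (209)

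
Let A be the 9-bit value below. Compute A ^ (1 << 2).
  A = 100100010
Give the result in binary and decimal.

Mask = 1 << 2 = 000000100
Bit 2 of A is 0; XOR with the mask flips it to 1.
  100100010
^ 000000100
-----------
  100100110

Answer: 100100110 (294)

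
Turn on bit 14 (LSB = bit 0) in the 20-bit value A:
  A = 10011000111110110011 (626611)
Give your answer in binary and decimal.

Mask = 1 << 14 = 00000100000000000000
Bit 14 of A is 0, so OR-ing with the mask flips it to 1.
  10011000111110110011
| 00000100000000000000
----------------------
  10011100111110110011

Answer: 10011100111110110011 (642995)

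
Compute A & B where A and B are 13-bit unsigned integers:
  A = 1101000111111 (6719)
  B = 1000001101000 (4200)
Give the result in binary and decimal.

Apply & to each column (1 only where both bits are 1):
  1101000111111
& 1000001101000
---------------
  1000000101000

Answer: 1000000101000 (4136)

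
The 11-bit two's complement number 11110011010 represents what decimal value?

MSB is 1, so the value is negative. Find the magnitude:
1. Invert bits:  00001100101
2. Add 1:        00001100110  = 102
3. Apply sign:   -102

Answer: -102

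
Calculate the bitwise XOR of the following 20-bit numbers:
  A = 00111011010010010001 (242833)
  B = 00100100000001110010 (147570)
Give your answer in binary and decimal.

Apply ^ to each column (1 where bits differ):
  00111011010010010001
^ 00100100000001110010
----------------------
  00011111010011100011

Answer: 00011111010011100011 (128227)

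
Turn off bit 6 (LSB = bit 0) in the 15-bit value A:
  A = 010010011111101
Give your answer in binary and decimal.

Mask = ~(1 << 6) = 111111110111111
Bit 6 of A is 1, so AND-ing with the mask clears it to 0.
  010010011111101
& 111111110111111
-----------------
  010010010111101

Answer: 010010010111101 (9405)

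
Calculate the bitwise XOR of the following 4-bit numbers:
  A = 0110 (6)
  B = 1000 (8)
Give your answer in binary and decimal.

Apply ^ to each column (1 where bits differ):
  0110
^ 1000
------
  1110

Answer: 1110 (14)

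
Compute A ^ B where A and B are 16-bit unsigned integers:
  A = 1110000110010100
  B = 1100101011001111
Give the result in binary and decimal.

Apply ^ to each column (1 where bits differ):
  1110000110010100
^ 1100101011001111
------------------
  0010101101011011

Answer: 0010101101011011 (11099)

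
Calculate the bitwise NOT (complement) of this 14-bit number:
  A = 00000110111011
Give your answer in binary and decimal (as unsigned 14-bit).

Flip each bit (0->1, 1->0):
  00000110111011
  11111001000100

Answer: 11111001000100 (15940)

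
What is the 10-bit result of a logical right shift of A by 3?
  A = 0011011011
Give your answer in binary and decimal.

Logical shift right by 3: drop the bottom 3 bit(s), prepend 3 zero(s) on the left.
  0011011011  ->  keep [0011011], discard [011], prepend 000
= 0000011011

Answer: 0000011011 (27)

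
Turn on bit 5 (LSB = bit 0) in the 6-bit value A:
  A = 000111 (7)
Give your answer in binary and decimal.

Mask = 1 << 5 = 100000
Bit 5 of A is 0, so OR-ing with the mask flips it to 1.
  000111
| 100000
--------
  100111

Answer: 100111 (39)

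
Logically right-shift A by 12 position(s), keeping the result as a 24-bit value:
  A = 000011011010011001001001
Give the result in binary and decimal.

Logical shift right by 12: drop the bottom 12 bit(s), prepend 12 zero(s) on the left.
  000011011010011001001001  ->  keep [000011011010], discard [011001001001], prepend 000000000000
= 000000000000000011011010

Answer: 000000000000000011011010 (218)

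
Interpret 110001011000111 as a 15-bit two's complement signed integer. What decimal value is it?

MSB is 1, so the value is negative. Find the magnitude:
1. Invert bits:  001110100111000
2. Add 1:        001110100111001  = 7481
3. Apply sign:   -7481

Answer: -7481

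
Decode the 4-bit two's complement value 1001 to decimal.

MSB is 1, so the value is negative. Find the magnitude:
1. Invert bits:  0110
2. Add 1:        0111  = 7
3. Apply sign:   -7

Answer: -7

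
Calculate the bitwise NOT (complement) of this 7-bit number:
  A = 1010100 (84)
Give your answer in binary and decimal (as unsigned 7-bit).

Flip each bit (0->1, 1->0):
  1010100
  0101011

Answer: 0101011 (43)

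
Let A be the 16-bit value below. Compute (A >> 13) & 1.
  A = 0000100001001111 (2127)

Bit 13 is the 14th from the right.
  0000100001001111
    ^
That bit is 0.

Answer: 0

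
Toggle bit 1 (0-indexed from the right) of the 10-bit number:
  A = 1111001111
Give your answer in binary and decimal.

Mask = 1 << 1 = 0000000010
Bit 1 of A is 1; XOR with the mask flips it to 0.
  1111001111
^ 0000000010
------------
  1111001101

Answer: 1111001101 (973)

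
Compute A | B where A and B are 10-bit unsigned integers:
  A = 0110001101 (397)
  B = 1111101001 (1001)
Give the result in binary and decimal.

Apply | to each column (1 where either bit is 1):
  0110001101
| 1111101001
------------
  1111101101

Answer: 1111101101 (1005)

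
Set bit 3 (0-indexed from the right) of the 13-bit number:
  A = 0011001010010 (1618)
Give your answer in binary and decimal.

Mask = 1 << 3 = 0000000001000
Bit 3 of A is 0, so OR-ing with the mask flips it to 1.
  0011001010010
| 0000000001000
---------------
  0011001011010

Answer: 0011001011010 (1626)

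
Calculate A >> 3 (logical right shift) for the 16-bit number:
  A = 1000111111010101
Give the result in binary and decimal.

Logical shift right by 3: drop the bottom 3 bit(s), prepend 3 zero(s) on the left.
  1000111111010101  ->  keep [1000111111010], discard [101], prepend 000
= 0001000111111010

Answer: 0001000111111010 (4602)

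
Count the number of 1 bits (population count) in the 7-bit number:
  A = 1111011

1111011
1-bits at positions (from bit 0 = LSB): 0, 1, 3, 4, 5, 6
Count = 6

Answer: 6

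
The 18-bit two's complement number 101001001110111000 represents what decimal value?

MSB is 1, so the value is negative. Find the magnitude:
1. Invert bits:  010110110001000111
2. Add 1:        010110110001001000  = 93256
3. Apply sign:   -93256

Answer: -93256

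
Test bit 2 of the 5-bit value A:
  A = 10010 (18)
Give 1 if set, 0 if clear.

Bit 2 is the 3rd from the right.
  10010
    ^
That bit is 0.

Answer: 0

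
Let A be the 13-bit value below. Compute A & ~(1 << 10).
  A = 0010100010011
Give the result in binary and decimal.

Mask = ~(1 << 10) = 1101111111111
Bit 10 of A is 1, so AND-ing with the mask clears it to 0.
  0010100010011
& 1101111111111
---------------
  0000100010011

Answer: 0000100010011 (275)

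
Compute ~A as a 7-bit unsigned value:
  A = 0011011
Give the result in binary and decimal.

Flip each bit (0->1, 1->0):
  0011011
  1100100

Answer: 1100100 (100)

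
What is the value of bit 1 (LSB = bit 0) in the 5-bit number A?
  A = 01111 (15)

Bit 1 is the 2nd from the right.
  01111
     ^
That bit is 1.

Answer: 1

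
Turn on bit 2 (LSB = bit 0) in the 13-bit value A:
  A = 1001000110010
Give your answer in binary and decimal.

Mask = 1 << 2 = 0000000000100
Bit 2 of A is 0, so OR-ing with the mask flips it to 1.
  1001000110010
| 0000000000100
---------------
  1001000110110

Answer: 1001000110110 (4662)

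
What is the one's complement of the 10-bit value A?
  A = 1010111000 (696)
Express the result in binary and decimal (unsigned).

Flip each bit (0->1, 1->0):
  1010111000
  0101000111

Answer: 0101000111 (327)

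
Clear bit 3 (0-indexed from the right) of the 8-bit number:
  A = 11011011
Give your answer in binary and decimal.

Mask = ~(1 << 3) = 11110111
Bit 3 of A is 1, so AND-ing with the mask clears it to 0.
  11011011
& 11110111
----------
  11010011

Answer: 11010011 (211)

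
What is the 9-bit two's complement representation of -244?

1. Binary of +244:  011110100
2. Invert bits:     100001011
3. Add 1:           100001100

Answer: 100001100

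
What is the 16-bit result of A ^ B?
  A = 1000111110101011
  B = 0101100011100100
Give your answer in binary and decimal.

Apply ^ to each column (1 where bits differ):
  1000111110101011
^ 0101100011100100
------------------
  1101011101001111

Answer: 1101011101001111 (55119)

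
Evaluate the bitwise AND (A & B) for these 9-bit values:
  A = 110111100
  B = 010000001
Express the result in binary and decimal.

Apply & to each column (1 only where both bits are 1):
  110111100
& 010000001
-----------
  010000000

Answer: 010000000 (128)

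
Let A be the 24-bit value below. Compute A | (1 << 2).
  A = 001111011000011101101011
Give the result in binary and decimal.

Mask = 1 << 2 = 000000000000000000000100
Bit 2 of A is 0, so OR-ing with the mask flips it to 1.
  001111011000011101101011
| 000000000000000000000100
--------------------------
  001111011000011101101111

Answer: 001111011000011101101111 (4032367)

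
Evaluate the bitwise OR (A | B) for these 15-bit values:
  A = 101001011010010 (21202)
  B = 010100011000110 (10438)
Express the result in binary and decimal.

Apply | to each column (1 where either bit is 1):
  101001011010010
| 010100011000110
-----------------
  111101011010110

Answer: 111101011010110 (31446)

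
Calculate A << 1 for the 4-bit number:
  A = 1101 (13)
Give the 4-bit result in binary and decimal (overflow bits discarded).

Shift left by 1: drop the top 1 bit(s), append 1 zero(s) on the right.
  1101  ->  discard [1], keep [101], append 0
= 1010

Answer: 1010 (10)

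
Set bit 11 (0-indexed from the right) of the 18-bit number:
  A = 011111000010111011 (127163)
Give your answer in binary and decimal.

Mask = 1 << 11 = 000000100000000000
Bit 11 of A is 0, so OR-ing with the mask flips it to 1.
  011111000010111011
| 000000100000000000
--------------------
  011111100010111011

Answer: 011111100010111011 (129211)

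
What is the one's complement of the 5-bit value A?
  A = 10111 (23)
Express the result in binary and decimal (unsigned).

Flip each bit (0->1, 1->0):
  10111
  01000

Answer: 01000 (8)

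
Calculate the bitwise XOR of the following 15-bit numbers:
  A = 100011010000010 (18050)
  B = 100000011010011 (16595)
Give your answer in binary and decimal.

Apply ^ to each column (1 where bits differ):
  100011010000010
^ 100000011010011
-----------------
  000011001010001

Answer: 000011001010001 (1617)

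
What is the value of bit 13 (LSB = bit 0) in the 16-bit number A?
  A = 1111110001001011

Bit 13 is the 14th from the right.
  1111110001001011
    ^
That bit is 1.

Answer: 1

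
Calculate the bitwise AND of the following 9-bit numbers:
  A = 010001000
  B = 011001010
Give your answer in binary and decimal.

Apply & to each column (1 only where both bits are 1):
  010001000
& 011001010
-----------
  010001000

Answer: 010001000 (136)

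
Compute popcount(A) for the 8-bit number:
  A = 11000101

11000101
1-bits at positions (from bit 0 = LSB): 0, 2, 6, 7
Count = 4

Answer: 4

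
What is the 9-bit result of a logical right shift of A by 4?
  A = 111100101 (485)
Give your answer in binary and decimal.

Logical shift right by 4: drop the bottom 4 bit(s), prepend 4 zero(s) on the left.
  111100101  ->  keep [11110], discard [0101], prepend 0000
= 000011110

Answer: 000011110 (30)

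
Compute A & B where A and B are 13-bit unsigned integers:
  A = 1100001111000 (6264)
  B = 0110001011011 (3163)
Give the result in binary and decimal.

Apply & to each column (1 only where both bits are 1):
  1100001111000
& 0110001011011
---------------
  0100001011000

Answer: 0100001011000 (2136)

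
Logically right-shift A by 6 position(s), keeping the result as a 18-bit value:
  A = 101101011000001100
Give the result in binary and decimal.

Logical shift right by 6: drop the bottom 6 bit(s), prepend 6 zero(s) on the left.
  101101011000001100  ->  keep [101101011000], discard [001100], prepend 000000
= 000000101101011000

Answer: 000000101101011000 (2904)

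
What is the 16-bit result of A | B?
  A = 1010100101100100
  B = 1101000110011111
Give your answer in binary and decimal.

Apply | to each column (1 where either bit is 1):
  1010100101100100
| 1101000110011111
------------------
  1111100111111111

Answer: 1111100111111111 (63999)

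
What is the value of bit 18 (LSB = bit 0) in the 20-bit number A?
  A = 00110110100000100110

Bit 18 is the 19th from the right.
  00110110100000100110
   ^
That bit is 0.

Answer: 0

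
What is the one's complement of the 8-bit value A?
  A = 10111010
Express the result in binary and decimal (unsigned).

Flip each bit (0->1, 1->0):
  10111010
  01000101

Answer: 01000101 (69)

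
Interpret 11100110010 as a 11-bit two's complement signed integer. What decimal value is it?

MSB is 1, so the value is negative. Find the magnitude:
1. Invert bits:  00011001101
2. Add 1:        00011001110  = 206
3. Apply sign:   -206

Answer: -206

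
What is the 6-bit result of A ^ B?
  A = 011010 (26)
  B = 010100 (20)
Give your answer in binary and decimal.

Apply ^ to each column (1 where bits differ):
  011010
^ 010100
--------
  001110

Answer: 001110 (14)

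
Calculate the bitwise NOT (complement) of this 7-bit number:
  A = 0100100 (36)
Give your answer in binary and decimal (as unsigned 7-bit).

Flip each bit (0->1, 1->0):
  0100100
  1011011

Answer: 1011011 (91)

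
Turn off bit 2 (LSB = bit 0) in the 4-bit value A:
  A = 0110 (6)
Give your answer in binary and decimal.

Mask = ~(1 << 2) = 1011
Bit 2 of A is 1, so AND-ing with the mask clears it to 0.
  0110
& 1011
------
  0010

Answer: 0010 (2)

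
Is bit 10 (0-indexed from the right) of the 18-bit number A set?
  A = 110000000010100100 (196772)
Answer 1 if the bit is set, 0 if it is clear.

Bit 10 is the 11th from the right.
  110000000010100100
         ^
That bit is 0.

Answer: 0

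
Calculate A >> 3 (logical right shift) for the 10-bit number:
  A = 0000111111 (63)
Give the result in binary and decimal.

Logical shift right by 3: drop the bottom 3 bit(s), prepend 3 zero(s) on the left.
  0000111111  ->  keep [0000111], discard [111], prepend 000
= 0000000111

Answer: 0000000111 (7)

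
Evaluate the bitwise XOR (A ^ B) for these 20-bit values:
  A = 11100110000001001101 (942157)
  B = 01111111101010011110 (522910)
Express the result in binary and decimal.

Apply ^ to each column (1 where bits differ):
  11100110000001001101
^ 01111111101010011110
----------------------
  10011001101011010011

Answer: 10011001101011010011 (629459)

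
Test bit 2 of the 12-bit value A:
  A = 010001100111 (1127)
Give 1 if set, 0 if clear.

Bit 2 is the 3rd from the right.
  010001100111
           ^
That bit is 1.

Answer: 1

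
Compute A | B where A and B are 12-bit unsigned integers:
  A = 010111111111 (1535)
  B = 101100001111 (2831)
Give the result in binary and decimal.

Apply | to each column (1 where either bit is 1):
  010111111111
| 101100001111
--------------
  111111111111

Answer: 111111111111 (4095)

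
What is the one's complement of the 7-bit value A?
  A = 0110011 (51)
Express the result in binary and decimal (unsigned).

Flip each bit (0->1, 1->0):
  0110011
  1001100

Answer: 1001100 (76)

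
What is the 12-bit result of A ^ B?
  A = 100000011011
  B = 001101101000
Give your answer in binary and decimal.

Apply ^ to each column (1 where bits differ):
  100000011011
^ 001101101000
--------------
  101101110011

Answer: 101101110011 (2931)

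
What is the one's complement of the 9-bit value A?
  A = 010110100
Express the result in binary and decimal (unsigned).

Flip each bit (0->1, 1->0):
  010110100
  101001011

Answer: 101001011 (331)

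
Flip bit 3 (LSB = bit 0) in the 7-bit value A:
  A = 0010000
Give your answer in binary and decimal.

Mask = 1 << 3 = 0001000
Bit 3 of A is 0; XOR with the mask flips it to 1.
  0010000
^ 0001000
---------
  0011000

Answer: 0011000 (24)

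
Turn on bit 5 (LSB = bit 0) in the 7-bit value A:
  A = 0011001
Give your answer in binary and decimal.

Mask = 1 << 5 = 0100000
Bit 5 of A is 0, so OR-ing with the mask flips it to 1.
  0011001
| 0100000
---------
  0111001

Answer: 0111001 (57)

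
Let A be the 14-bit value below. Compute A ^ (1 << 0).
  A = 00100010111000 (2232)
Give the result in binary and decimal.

Mask = 1 << 0 = 00000000000001
Bit 0 of A is 0; XOR with the mask flips it to 1.
  00100010111000
^ 00000000000001
----------------
  00100010111001

Answer: 00100010111001 (2233)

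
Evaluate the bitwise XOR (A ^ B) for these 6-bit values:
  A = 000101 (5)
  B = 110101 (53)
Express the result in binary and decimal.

Apply ^ to each column (1 where bits differ):
  000101
^ 110101
--------
  110000

Answer: 110000 (48)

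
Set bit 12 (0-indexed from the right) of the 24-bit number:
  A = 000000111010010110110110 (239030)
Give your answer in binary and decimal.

Mask = 1 << 12 = 000000000001000000000000
Bit 12 of A is 0, so OR-ing with the mask flips it to 1.
  000000111010010110110110
| 000000000001000000000000
--------------------------
  000000111011010110110110

Answer: 000000111011010110110110 (243126)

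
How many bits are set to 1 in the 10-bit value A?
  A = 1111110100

1111110100
1-bits at positions (from bit 0 = LSB): 2, 4, 5, 6, 7, 8, 9
Count = 7

Answer: 7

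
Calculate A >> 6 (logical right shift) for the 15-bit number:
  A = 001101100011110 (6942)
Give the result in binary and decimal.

Logical shift right by 6: drop the bottom 6 bit(s), prepend 6 zero(s) on the left.
  001101100011110  ->  keep [001101100], discard [011110], prepend 000000
= 000000001101100

Answer: 000000001101100 (108)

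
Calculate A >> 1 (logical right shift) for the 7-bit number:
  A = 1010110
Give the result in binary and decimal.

Logical shift right by 1: drop the bottom 1 bit(s), prepend 1 zero(s) on the left.
  1010110  ->  keep [101011], discard [0], prepend 0
= 0101011

Answer: 0101011 (43)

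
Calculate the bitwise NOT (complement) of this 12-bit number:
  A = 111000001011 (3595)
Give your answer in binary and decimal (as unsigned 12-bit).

Flip each bit (0->1, 1->0):
  111000001011
  000111110100

Answer: 000111110100 (500)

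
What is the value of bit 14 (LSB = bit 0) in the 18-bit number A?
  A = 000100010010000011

Bit 14 is the 15th from the right.
  000100010010000011
     ^
That bit is 1.

Answer: 1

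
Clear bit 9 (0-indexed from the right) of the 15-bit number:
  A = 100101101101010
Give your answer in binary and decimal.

Mask = ~(1 << 9) = 111110111111111
Bit 9 of A is 1, so AND-ing with the mask clears it to 0.
  100101101101010
& 111110111111111
-----------------
  100100101101010

Answer: 100100101101010 (18794)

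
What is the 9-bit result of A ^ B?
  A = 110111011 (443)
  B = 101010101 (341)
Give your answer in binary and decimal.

Apply ^ to each column (1 where bits differ):
  110111011
^ 101010101
-----------
  011101110

Answer: 011101110 (238)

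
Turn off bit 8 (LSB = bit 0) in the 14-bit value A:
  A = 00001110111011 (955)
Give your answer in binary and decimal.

Mask = ~(1 << 8) = 11111011111111
Bit 8 of A is 1, so AND-ing with the mask clears it to 0.
  00001110111011
& 11111011111111
----------------
  00001010111011

Answer: 00001010111011 (699)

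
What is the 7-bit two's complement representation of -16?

1. Binary of +16:  0010000
2. Invert bits:     1101111
3. Add 1:           1110000

Answer: 1110000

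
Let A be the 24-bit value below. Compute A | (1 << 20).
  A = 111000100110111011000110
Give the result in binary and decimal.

Mask = 1 << 20 = 000100000000000000000000
Bit 20 of A is 0, so OR-ing with the mask flips it to 1.
  111000100110111011000110
| 000100000000000000000000
--------------------------
  111100100110111011000110

Answer: 111100100110111011000110 (15888070)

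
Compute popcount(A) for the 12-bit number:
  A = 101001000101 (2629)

101001000101
1-bits at positions (from bit 0 = LSB): 0, 2, 6, 9, 11
Count = 5

Answer: 5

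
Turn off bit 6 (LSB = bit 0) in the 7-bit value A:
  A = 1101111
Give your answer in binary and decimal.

Mask = ~(1 << 6) = 0111111
Bit 6 of A is 1, so AND-ing with the mask clears it to 0.
  1101111
& 0111111
---------
  0101111

Answer: 0101111 (47)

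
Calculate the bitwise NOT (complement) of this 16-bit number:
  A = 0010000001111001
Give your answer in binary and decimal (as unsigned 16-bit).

Flip each bit (0->1, 1->0):
  0010000001111001
  1101111110000110

Answer: 1101111110000110 (57222)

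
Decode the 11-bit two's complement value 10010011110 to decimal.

MSB is 1, so the value is negative. Find the magnitude:
1. Invert bits:  01101100001
2. Add 1:        01101100010  = 866
3. Apply sign:   -866

Answer: -866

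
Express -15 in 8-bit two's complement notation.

1. Binary of +15:  00001111
2. Invert bits:     11110000
3. Add 1:           11110001

Answer: 11110001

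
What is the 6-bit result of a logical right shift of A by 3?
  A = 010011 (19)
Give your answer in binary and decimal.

Logical shift right by 3: drop the bottom 3 bit(s), prepend 3 zero(s) on the left.
  010011  ->  keep [010], discard [011], prepend 000
= 000010

Answer: 000010 (2)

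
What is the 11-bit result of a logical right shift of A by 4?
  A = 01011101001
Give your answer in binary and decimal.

Logical shift right by 4: drop the bottom 4 bit(s), prepend 4 zero(s) on the left.
  01011101001  ->  keep [0101110], discard [1001], prepend 0000
= 00000101110

Answer: 00000101110 (46)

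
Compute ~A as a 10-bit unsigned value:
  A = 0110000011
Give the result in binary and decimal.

Flip each bit (0->1, 1->0):
  0110000011
  1001111100

Answer: 1001111100 (636)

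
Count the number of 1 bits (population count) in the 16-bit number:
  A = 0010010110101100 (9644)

0010010110101100
1-bits at positions (from bit 0 = LSB): 2, 3, 5, 7, 8, 10, 13
Count = 7

Answer: 7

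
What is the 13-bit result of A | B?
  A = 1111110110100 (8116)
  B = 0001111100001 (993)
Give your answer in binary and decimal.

Apply | to each column (1 where either bit is 1):
  1111110110100
| 0001111100001
---------------
  1111111110101

Answer: 1111111110101 (8181)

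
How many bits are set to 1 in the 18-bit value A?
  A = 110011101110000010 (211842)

110011101110000010
1-bits at positions (from bit 0 = LSB): 1, 7, 8, 9, 11, 12, 13, 16, 17
Count = 9

Answer: 9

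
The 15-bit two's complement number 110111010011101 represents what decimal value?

MSB is 1, so the value is negative. Find the magnitude:
1. Invert bits:  001000101100010
2. Add 1:        001000101100011  = 4451
3. Apply sign:   -4451

Answer: -4451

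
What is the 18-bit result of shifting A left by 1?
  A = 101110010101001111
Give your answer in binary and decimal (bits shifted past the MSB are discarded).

Shift left by 1: drop the top 1 bit(s), append 1 zero(s) on the right.
  101110010101001111  ->  discard [1], keep [01110010101001111], append 0
= 011100101010011110

Answer: 011100101010011110 (117406)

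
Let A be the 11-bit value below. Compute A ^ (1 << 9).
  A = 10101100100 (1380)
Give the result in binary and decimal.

Mask = 1 << 9 = 01000000000
Bit 9 of A is 0; XOR with the mask flips it to 1.
  10101100100
^ 01000000000
-------------
  11101100100

Answer: 11101100100 (1892)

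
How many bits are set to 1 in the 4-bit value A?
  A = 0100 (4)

0100
1-bits at positions (from bit 0 = LSB): 2
Count = 1

Answer: 1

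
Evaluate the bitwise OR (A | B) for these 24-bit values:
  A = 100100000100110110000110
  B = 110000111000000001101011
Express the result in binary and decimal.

Apply | to each column (1 where either bit is 1):
  100100000100110110000110
| 110000111000000001101011
--------------------------
  110100111100110111101111

Answer: 110100111100110111101111 (13880815)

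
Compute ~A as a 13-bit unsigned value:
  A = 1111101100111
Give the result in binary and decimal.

Flip each bit (0->1, 1->0):
  1111101100111
  0000010011000

Answer: 0000010011000 (152)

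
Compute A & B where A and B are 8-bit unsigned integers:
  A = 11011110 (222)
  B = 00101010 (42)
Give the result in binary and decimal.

Apply & to each column (1 only where both bits are 1):
  11011110
& 00101010
----------
  00001010

Answer: 00001010 (10)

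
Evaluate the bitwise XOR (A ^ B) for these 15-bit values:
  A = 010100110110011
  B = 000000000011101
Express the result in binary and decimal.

Apply ^ to each column (1 where bits differ):
  010100110110011
^ 000000000011101
-----------------
  010100110101110

Answer: 010100110101110 (10670)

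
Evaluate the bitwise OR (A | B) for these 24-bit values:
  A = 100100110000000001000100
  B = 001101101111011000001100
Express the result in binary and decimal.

Apply | to each column (1 where either bit is 1):
  100100110000000001000100
| 001101101111011000001100
--------------------------
  101101111111011001001100

Answer: 101101111111011001001100 (12056140)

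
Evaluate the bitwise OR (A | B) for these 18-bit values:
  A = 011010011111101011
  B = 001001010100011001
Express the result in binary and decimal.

Apply | to each column (1 where either bit is 1):
  011010011111101011
| 001001010100011001
--------------------
  011011011111111011

Answer: 011011011111111011 (112635)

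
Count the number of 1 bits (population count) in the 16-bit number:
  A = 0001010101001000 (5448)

0001010101001000
1-bits at positions (from bit 0 = LSB): 3, 6, 8, 10, 12
Count = 5

Answer: 5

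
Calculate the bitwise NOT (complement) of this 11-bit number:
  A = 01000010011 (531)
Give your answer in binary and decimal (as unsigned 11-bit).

Flip each bit (0->1, 1->0):
  01000010011
  10111101100

Answer: 10111101100 (1516)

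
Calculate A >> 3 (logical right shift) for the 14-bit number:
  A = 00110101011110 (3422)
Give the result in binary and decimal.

Logical shift right by 3: drop the bottom 3 bit(s), prepend 3 zero(s) on the left.
  00110101011110  ->  keep [00110101011], discard [110], prepend 000
= 00000110101011

Answer: 00000110101011 (427)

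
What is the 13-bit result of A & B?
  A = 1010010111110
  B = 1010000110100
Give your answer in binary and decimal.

Apply & to each column (1 only where both bits are 1):
  1010010111110
& 1010000110100
---------------
  1010000110100

Answer: 1010000110100 (5172)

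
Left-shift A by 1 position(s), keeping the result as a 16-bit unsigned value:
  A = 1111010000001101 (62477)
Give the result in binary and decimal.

Shift left by 1: drop the top 1 bit(s), append 1 zero(s) on the right.
  1111010000001101  ->  discard [1], keep [111010000001101], append 0
= 1110100000011010

Answer: 1110100000011010 (59418)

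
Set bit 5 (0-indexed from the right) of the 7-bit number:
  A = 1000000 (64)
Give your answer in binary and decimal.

Mask = 1 << 5 = 0100000
Bit 5 of A is 0, so OR-ing with the mask flips it to 1.
  1000000
| 0100000
---------
  1100000

Answer: 1100000 (96)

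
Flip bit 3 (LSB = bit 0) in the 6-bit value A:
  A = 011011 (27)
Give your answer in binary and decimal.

Mask = 1 << 3 = 001000
Bit 3 of A is 1; XOR with the mask flips it to 0.
  011011
^ 001000
--------
  010011

Answer: 010011 (19)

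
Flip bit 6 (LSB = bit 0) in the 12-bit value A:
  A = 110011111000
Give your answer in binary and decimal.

Mask = 1 << 6 = 000001000000
Bit 6 of A is 1; XOR with the mask flips it to 0.
  110011111000
^ 000001000000
--------------
  110010111000

Answer: 110010111000 (3256)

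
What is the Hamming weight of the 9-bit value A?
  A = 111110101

111110101
1-bits at positions (from bit 0 = LSB): 0, 2, 4, 5, 6, 7, 8
Count = 7

Answer: 7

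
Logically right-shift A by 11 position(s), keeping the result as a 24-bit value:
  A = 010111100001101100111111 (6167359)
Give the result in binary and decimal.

Logical shift right by 11: drop the bottom 11 bit(s), prepend 11 zero(s) on the left.
  010111100001101100111111  ->  keep [0101111000011], discard [01100111111], prepend 00000000000
= 000000000000101111000011

Answer: 000000000000101111000011 (3011)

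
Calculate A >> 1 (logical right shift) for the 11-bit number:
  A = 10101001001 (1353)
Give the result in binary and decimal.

Logical shift right by 1: drop the bottom 1 bit(s), prepend 1 zero(s) on the left.
  10101001001  ->  keep [1010100100], discard [1], prepend 0
= 01010100100

Answer: 01010100100 (676)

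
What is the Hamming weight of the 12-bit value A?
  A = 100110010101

100110010101
1-bits at positions (from bit 0 = LSB): 0, 2, 4, 7, 8, 11
Count = 6

Answer: 6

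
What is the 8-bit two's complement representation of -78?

1. Binary of +78:  01001110
2. Invert bits:     10110001
3. Add 1:           10110010

Answer: 10110010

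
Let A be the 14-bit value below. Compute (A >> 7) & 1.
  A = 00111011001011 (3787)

Bit 7 is the 8th from the right.
  00111011001011
        ^
That bit is 1.

Answer: 1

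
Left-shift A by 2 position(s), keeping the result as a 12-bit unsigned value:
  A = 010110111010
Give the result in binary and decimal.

Shift left by 2: drop the top 2 bit(s), append 2 zero(s) on the right.
  010110111010  ->  discard [01], keep [0110111010], append 00
= 011011101000

Answer: 011011101000 (1768)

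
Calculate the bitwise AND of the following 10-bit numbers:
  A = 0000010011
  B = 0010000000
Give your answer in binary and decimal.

Apply & to each column (1 only where both bits are 1):
  0000010011
& 0010000000
------------
  0000000000

Answer: 0000000000 (0)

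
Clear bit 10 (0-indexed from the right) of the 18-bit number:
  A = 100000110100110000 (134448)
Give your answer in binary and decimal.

Mask = ~(1 << 10) = 111111101111111111
Bit 10 of A is 1, so AND-ing with the mask clears it to 0.
  100000110100110000
& 111111101111111111
--------------------
  100000100100110000

Answer: 100000100100110000 (133424)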